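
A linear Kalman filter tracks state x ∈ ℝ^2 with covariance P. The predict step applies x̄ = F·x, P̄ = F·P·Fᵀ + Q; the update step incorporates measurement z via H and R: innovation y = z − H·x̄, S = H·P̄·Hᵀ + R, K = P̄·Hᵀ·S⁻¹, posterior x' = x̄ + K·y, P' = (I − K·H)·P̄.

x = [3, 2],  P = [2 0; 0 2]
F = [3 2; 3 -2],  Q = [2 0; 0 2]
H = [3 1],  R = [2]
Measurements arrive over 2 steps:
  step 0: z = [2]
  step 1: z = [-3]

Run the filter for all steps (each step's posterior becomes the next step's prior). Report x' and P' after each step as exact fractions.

step 0: x̄ = F·x = [13, 5]
step 0: P̄ = F·P·Fᵀ + Q = [28 10; 10 28]
step 0: y = z − H·x̄ = [-42]
step 0: S = H·P̄·Hᵀ + R = [342]
step 0: K = P̄·Hᵀ·S⁻¹ = [47/171; 29/171]
step 0: x' = x̄ + K·y = [83/57, -121/57]
step 0: P' = (I − K·H)·P̄ = [370/171 -1016/171; -1016/171 3106/171]
step 1: x̄ = F·x = [7/57, 491/57]
step 1: P̄ = F·P·Fᵀ + Q = [3904/171 -9094/171; -9094/171 28288/171]
step 1: y = z − H·x̄ = [-683/57]
step 1: S = H·P̄·Hᵀ + R = [9202/171]
step 1: K = P̄·Hᵀ·S⁻¹ = [1309/4601; 503/4601]
step 1: x' = x̄ + K·y = [-15120/4601, 33606/4601]
step 1: P' = (I − K·H)·P̄ = [85002/4601 -252388/4601; -252388/4601 758170/4601]

step 0: x' = [83/57, -121/57], P' = [370/171 -1016/171; -1016/171 3106/171]
step 1: x' = [-15120/4601, 33606/4601], P' = [85002/4601 -252388/4601; -252388/4601 758170/4601]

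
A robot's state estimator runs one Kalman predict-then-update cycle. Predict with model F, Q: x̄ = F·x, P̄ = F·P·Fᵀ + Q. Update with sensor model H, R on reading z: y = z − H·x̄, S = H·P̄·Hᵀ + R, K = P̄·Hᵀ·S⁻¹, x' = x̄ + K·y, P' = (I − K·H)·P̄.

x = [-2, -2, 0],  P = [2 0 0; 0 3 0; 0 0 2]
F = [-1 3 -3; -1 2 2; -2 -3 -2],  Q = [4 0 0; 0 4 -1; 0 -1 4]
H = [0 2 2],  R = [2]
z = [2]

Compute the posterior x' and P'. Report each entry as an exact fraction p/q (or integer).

x' = [-178/55, -152/55, 214/55]
P' = [2787/55 458/55 -461/55; 458/55 1412/55 -1409/55; -461/55 -1409/55 1433/55]

x̄ = F·x = [-4, -2, 10]
P̄ = F·P·Fᵀ + Q = [51 8 -11; 8 26 -23; -11 -23 47]
y = z − H·x̄ = [-14]
S = H·P̄·Hᵀ + R = [110]
K = P̄·Hᵀ·S⁻¹ = [-3/55; 3/55; 24/55]
x' = x̄ + K·y = [-178/55, -152/55, 214/55]
P' = (I − K·H)·P̄ = [2787/55 458/55 -461/55; 458/55 1412/55 -1409/55; -461/55 -1409/55 1433/55]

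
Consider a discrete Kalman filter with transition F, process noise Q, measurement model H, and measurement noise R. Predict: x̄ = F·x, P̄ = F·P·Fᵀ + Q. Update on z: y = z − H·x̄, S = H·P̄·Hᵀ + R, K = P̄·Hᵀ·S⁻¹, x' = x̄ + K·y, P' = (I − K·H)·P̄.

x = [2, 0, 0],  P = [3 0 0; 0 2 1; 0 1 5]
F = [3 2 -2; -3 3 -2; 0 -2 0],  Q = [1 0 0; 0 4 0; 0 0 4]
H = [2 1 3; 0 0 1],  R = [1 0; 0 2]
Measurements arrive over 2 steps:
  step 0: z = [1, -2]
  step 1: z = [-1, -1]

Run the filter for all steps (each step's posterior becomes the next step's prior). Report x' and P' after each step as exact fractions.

step 0: x' = [2849/498, -2591/498, -434/249], P' = [19769/1494 -31301/1494 -1274/747; -31301/1494 70031/1494 -1198/747; -1274/747 -1198/747 1252/747]
step 1: x' = [2327981/895700, -756399/223925, -6251/6890], P' = [37082677/4030650 -123718739/8061300 -52129/62010; -123718739/8061300 87441431/2015325 -263831/62010; -52129/62010 -263831/62010 944/477]

step 0: x̄ = F·x = [6, -6, 0]
step 0: P̄ = F·P·Fᵀ + Q = [48 -5 -4; -5 57 -8; -4 -8 12]
step 0: y = z − H·x̄ = [-5, -2]
step 0: S = H·P̄·Hᵀ + R = [242 20; 20 14]
step 0: K = P̄·Hᵀ·S⁻¹ = [593/1494 -637/747; 241/1494 -599/747; 10/747 626/747]
step 0: x' = x̄ + K·y = [2849/498, -2591/498, -434/249]
step 0: P' = (I − K·H)·P̄ = [19769/1494 -31301/1494 -1274/747; -31301/1494 70031/1494 -1198/747; -1274/747 -1198/747 1252/747]
step 1: x̄ = F·x = [5101/498, -7292/249, 2591/249]
step 1: P̄ = F·P·Fᵀ + Q = [143687/1494 91169/747 -50951/747; 91169/747 692893/747 -308788/747; -50951/747 -308788/747 143050/747]
step 1: y = z − H·x̄ = [-5831/249, -2840/249]
step 1: S = H·P̄·Hᵀ + R = [169000/747 18460/747; 18460/747 144544/747]
step 1: K = P̄·Hᵀ·S⁻¹ = [4281659/8061300 -52129/124020; -141461/2015325 -263831/124020; 71/62010 472/477]
step 1: x' = x̄ + K·y = [2327981/895700, -756399/223925, -6251/6890]
step 1: P' = (I − K·H)·P̄ = [37082677/4030650 -123718739/8061300 -52129/62010; -123718739/8061300 87441431/2015325 -263831/62010; -52129/62010 -263831/62010 944/477]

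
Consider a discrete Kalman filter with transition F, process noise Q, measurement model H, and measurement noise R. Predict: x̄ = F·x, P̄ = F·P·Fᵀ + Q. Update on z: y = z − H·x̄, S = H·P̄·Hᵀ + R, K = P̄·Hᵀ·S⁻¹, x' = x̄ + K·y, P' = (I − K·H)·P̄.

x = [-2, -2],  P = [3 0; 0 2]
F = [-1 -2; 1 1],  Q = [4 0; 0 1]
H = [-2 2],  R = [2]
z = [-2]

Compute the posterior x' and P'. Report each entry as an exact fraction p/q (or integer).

x' = [30/71, -50/71]
P' = [97/71 75/71; 75/71 88/71]

x̄ = F·x = [6, -4]
P̄ = F·P·Fᵀ + Q = [15 -7; -7 6]
y = z − H·x̄ = [18]
S = H·P̄·Hᵀ + R = [142]
K = P̄·Hᵀ·S⁻¹ = [-22/71; 13/71]
x' = x̄ + K·y = [30/71, -50/71]
P' = (I − K·H)·P̄ = [97/71 75/71; 75/71 88/71]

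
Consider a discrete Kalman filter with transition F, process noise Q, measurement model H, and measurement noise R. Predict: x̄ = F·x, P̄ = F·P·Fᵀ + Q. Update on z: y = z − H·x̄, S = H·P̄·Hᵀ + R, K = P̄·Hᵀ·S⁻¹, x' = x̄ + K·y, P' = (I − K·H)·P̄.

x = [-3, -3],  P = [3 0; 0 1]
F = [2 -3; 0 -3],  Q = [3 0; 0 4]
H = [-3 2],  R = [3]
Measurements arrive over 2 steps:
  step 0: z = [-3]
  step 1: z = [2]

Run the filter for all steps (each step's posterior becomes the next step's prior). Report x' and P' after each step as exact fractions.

step 0: x̄ = F·x = [3, 9]
step 0: P̄ = F·P·Fᵀ + Q = [24 9; 9 13]
step 0: y = z − H·x̄ = [-12]
step 0: S = H·P̄·Hᵀ + R = [163]
step 0: K = P̄·Hᵀ·S⁻¹ = [-54/163; -1/163]
step 0: x' = x̄ + K·y = [1137/163, 1479/163]
step 0: P' = (I − K·H)·P̄ = [996/163 1413/163; 1413/163 2118/163]
step 1: x̄ = F·x = [-2163/163, -4437/163]
step 1: P̄ = F·P·Fᵀ + Q = [6579/163 10584/163; 10584/163 19714/163]
step 1: y = z − H·x̄ = [2711/163]
step 1: S = H·P̄·Hᵀ + R = [11548/163]
step 1: K = P̄·Hᵀ·S⁻¹ = [1431/11548; 1919/2887]
step 1: x' = x̄ + K·y = [-129441/11548, -46670/2887]
step 1: P' = (I − K·H)·P̄ = [453537/11548 170613/2887; 170613/2887 258798/2887]

step 0: x' = [1137/163, 1479/163], P' = [996/163 1413/163; 1413/163 2118/163]
step 1: x' = [-129441/11548, -46670/2887], P' = [453537/11548 170613/2887; 170613/2887 258798/2887]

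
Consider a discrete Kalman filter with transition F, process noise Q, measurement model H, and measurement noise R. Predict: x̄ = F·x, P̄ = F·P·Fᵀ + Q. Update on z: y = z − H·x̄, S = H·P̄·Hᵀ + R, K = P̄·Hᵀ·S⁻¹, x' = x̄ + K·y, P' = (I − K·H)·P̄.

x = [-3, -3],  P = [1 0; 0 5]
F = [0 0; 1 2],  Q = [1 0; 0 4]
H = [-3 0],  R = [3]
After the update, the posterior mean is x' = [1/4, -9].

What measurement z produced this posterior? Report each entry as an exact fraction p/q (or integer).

z = [-1]

x̄ = F·x = [0, -9]
P̄ = F·P·Fᵀ + Q = [1 0; 0 25]
S = H·P̄·Hᵀ + R = [12]
K = P̄·Hᵀ·S⁻¹ = [-1/4; 0]
x' − x̄ = [1/4, 0] = K·y
y = (KᵀK)⁻¹·Kᵀ·(x' − x̄) = [-1]
z = y + H·x̄ = [-1] + [0] = [-1]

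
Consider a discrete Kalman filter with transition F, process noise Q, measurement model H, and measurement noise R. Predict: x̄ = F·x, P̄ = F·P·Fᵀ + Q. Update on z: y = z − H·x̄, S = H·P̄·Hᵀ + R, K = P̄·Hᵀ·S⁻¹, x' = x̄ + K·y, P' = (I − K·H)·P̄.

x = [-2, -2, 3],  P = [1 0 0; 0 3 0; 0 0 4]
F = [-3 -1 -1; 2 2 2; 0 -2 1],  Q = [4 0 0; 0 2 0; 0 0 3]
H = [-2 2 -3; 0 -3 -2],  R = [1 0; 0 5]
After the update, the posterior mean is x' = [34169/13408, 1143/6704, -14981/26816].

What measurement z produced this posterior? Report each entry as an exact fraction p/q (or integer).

x̄ = F·x = [5, -2, 7]
P̄ = F·P·Fᵀ + Q = [20 -20 2; -20 34 -4; 2 -4 19]
S = H·P̄·Hᵀ + R = [620 -222; -222 339]
K = P̄·Hᵀ·S⁻¹ = [-2787/26816 3907/40224; 1651/13408 -3955/20112; -9721/53632 -15719/80448]
x' − x̄ = [-32871/13408, 14551/6704, -202693/26816] = K·y
y = (KᵀK)⁻¹·Kᵀ·(x' − x̄) = [32, 9]
z = y + H·x̄ = [32, 9] + [-35, -8] = [-3, 1]

z = [-3, 1]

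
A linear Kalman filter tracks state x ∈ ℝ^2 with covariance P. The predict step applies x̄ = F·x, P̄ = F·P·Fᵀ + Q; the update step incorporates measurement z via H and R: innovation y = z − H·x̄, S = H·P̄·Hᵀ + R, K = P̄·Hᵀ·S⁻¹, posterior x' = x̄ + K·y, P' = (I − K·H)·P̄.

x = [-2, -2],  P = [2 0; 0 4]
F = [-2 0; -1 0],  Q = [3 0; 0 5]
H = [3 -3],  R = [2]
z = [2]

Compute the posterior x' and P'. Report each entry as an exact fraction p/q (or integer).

x' = [71/23, 55/23]
P' = [571/92 557/92; 557/92 563/92]

x̄ = F·x = [4, 2]
P̄ = F·P·Fᵀ + Q = [11 4; 4 7]
y = z − H·x̄ = [-4]
S = H·P̄·Hᵀ + R = [92]
K = P̄·Hᵀ·S⁻¹ = [21/92; -9/92]
x' = x̄ + K·y = [71/23, 55/23]
P' = (I − K·H)·P̄ = [571/92 557/92; 557/92 563/92]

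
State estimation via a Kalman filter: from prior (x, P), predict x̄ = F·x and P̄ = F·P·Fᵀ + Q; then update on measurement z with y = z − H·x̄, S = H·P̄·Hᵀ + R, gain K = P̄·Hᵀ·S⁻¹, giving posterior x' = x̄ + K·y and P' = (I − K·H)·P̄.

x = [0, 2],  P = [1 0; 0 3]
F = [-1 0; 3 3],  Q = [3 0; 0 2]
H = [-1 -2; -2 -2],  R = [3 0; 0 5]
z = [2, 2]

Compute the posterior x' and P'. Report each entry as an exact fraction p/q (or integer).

x̄ = F·x = [0, 6]
P̄ = F·P·Fᵀ + Q = [4 -3; -3 38]
y = z − H·x̄ = [14, 14]
S = H·P̄·Hᵀ + R = [147 142; 142 149]
K = P̄·Hᵀ·S⁻¹ = [582/1739 -578/1739; -937/1739 76/1739]
x' = x̄ + K·y = [56/1739, -1620/1739]
P' = (I − K·H)·P̄ = [4636/1739 -3191/1739; -3191/1739 3001/1739]

x' = [56/1739, -1620/1739]
P' = [4636/1739 -3191/1739; -3191/1739 3001/1739]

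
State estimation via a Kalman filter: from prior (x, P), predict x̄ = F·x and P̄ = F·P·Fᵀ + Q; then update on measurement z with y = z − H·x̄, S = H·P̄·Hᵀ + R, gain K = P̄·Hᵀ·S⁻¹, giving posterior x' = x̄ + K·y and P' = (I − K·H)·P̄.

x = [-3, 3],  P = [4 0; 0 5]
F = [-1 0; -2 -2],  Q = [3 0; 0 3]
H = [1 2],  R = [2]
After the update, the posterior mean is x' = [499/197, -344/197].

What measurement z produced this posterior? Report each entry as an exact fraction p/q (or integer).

x̄ = F·x = [3, 0]
P̄ = F·P·Fᵀ + Q = [7 8; 8 39]
S = H·P̄·Hᵀ + R = [197]
K = P̄·Hᵀ·S⁻¹ = [23/197; 86/197]
x' − x̄ = [-92/197, -344/197] = K·y
y = (KᵀK)⁻¹·Kᵀ·(x' − x̄) = [-4]
z = y + H·x̄ = [-4] + [3] = [-1]

z = [-1]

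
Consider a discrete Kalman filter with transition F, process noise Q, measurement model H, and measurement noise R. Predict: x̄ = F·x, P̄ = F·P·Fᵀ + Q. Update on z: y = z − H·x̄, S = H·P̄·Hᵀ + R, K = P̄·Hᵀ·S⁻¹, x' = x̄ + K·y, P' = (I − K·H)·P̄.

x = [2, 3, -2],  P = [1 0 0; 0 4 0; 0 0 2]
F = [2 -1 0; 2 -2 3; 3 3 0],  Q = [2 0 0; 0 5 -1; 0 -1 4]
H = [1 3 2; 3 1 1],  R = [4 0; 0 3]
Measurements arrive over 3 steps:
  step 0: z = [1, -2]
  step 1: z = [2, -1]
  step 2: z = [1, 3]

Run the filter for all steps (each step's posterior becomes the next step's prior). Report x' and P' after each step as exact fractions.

step 0: x' = [-55/21, -202/21, 337/21], P' = [7550/6237 20822/6237 -36620/6237; 20822/6237 109442/6237 -171608/6237; -36620/6237 -171608/6237 278072/6237]
step 1: x' = [-31751878/117513897, 414854285/117513897, -941776607/235027794], P' = [22345356/39171299 33896736/39171299 -66689222/39171299; 33896736/39171299 351377914/39171299 -494699205/39171299; -66689222/39171299 -494699205/39171299 1484628413/78342598]
step 2: x' = [2442568649914/4051718156099, -3027265128139/4051718156099, 5712101615037/4051718156099], P' = [2318551799254/4051718156099 3484740343162/4051718156099 -6874950391138/4051718156099; 3484740343162/4051718156099 34761764044082/4051718156099 -49010247296390/4051718156099; -6874950391138/4051718156099 -49010247296390/4051718156099 73841249917574/4051718156099]

step 0: x̄ = F·x = [1, -8, 15]
step 0: P̄ = F·P·Fᵀ + Q = [10 12 -6; 12 43 -19; -6 -19 49]
step 0: y = z − H·x̄ = [-6, -12]
step 0: S = H·P̄·Hᵀ + R = [417 240; 240 183]
step 0: K = P̄·Hᵀ·S⁻¹ = [-806/6237 2284/6237; 1483/6237 100/6237; 1175/6237 -1132/6237]
step 0: x' = x̄ + K·y = [-55/21, -202/21, 337/21]
step 0: P' = (I − K·H)·P̄ = [7550/6237 20822/6237 -36620/6237; 20822/6237 109442/6237 -171608/6237; -36620/6237 -171608/6237 278072/6237]
step 1: x̄ = F·x = [92/21, 435/7, -257/7]
step 1: P̄ = F·P·Fᵀ + Q = [68828/6237 5176/77 -73520/2079; 5176/77 55001/77 -30761/77; -73520/2079 -30761/77 161408/693]
step 1: y = z − H·x̄ = [-2423/21, -277/7]
step 1: S = H·P̄·Hᵀ + R = [17733797/6237 740834/693; 740834/693 34010/77]
step 1: K = P̄·Hᵀ·S⁻¹ = [-2335720/39171299 34243582/117513897; 24658017/39171299 -41631083/117513897; -16539606/39171299 95094671/235027794]
step 1: x' = x̄ + K·y = [-31751878/117513897, 414854285/117513897, -941776607/235027794]
step 1: P' = (I − K·H)·P̄ = [22345356/39171299 33896736/39171299 -66689222/39171299; 33896736/39171299 351377914/39171299 -494699205/39171299; -66689222/39171299 -494699205/39171299 1484628413/78342598]
step 2: x̄ = F·x = [-478358041/117513897, -1537251491/78342598, 383102407/39171299]
step 2: P̄ = F·P·Fᵀ + Q = [383514992/39171299 1672719119/39171299 -818371398/39171299; 1672719119/39171299 26473046683/78342598 -7065862490/39171299; -818371398/39171299 -7065862490/39171299 4130335874/39171299]
step 2: y = z − H·x̄ = [10429778411/235027794, 1962790553/78342598]
step 2: S = H·P̄·Hᵀ + R = [116325465999/78342598 49580131405/78342598; 49580131405/78342598 23860738773/78342598]
step 2: K = P̄·Hᵀ·S⁻¹ = [-244281988384/4051718156099 1188481783262/4051718156099; 2437384470657/4051718156099 -1264754074274/4051718156099; -1555798111290/4051718156099 1402050482590/4051718156099]
step 2: x' = x̄ + K·y = [2442568649914/4051718156099, -3027265128139/4051718156099, 5712101615037/4051718156099]
step 2: P' = (I − K·H)·P̄ = [2318551799254/4051718156099 3484740343162/4051718156099 -6874950391138/4051718156099; 3484740343162/4051718156099 34761764044082/4051718156099 -49010247296390/4051718156099; -6874950391138/4051718156099 -49010247296390/4051718156099 73841249917574/4051718156099]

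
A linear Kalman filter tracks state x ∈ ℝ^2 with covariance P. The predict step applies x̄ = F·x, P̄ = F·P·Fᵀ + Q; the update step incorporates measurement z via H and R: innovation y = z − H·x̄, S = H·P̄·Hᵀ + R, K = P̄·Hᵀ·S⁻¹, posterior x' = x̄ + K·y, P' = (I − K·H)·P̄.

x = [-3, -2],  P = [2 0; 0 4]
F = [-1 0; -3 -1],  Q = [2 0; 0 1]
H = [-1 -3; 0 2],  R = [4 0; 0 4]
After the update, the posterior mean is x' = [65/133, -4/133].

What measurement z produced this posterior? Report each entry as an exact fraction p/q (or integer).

z = [-1, -2]

x̄ = F·x = [3, 11]
P̄ = F·P·Fᵀ + Q = [4 6; 6 23]
S = H·P̄·Hᵀ + R = [251 -150; -150 96]
K = P̄·Hᵀ·S⁻¹ = [-26/133 -24/133; -25/133 74/399]
x' − x̄ = [-334/133, -1467/133] = K·y
y = (KᵀK)⁻¹·Kᵀ·(x' − x̄) = [35, -24]
z = y + H·x̄ = [35, -24] + [-36, 22] = [-1, -2]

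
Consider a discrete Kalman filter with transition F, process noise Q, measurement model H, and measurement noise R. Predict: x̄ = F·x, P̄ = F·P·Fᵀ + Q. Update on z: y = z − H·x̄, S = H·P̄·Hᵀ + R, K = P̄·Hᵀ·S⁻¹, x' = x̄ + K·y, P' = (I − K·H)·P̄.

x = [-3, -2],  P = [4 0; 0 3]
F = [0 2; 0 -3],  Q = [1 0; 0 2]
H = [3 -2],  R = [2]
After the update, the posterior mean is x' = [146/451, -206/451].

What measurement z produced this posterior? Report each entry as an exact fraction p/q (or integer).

x̄ = F·x = [-4, 6]
P̄ = F·P·Fᵀ + Q = [13 -18; -18 29]
S = H·P̄·Hᵀ + R = [451]
K = P̄·Hᵀ·S⁻¹ = [75/451; -112/451]
x' − x̄ = [1950/451, -2912/451] = K·y
y = (KᵀK)⁻¹·Kᵀ·(x' − x̄) = [26]
z = y + H·x̄ = [26] + [-24] = [2]

z = [2]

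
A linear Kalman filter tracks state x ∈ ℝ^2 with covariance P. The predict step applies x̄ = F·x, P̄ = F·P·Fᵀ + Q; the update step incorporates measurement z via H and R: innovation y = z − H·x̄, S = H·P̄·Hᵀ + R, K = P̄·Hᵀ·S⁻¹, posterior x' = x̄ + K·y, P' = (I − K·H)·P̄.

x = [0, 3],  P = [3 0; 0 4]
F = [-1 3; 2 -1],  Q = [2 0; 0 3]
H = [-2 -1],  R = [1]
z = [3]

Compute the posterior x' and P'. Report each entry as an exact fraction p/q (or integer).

x̄ = F·x = [9, -3]
P̄ = F·P·Fᵀ + Q = [41 -18; -18 19]
y = z − H·x̄ = [18]
S = H·P̄·Hᵀ + R = [112]
K = P̄·Hᵀ·S⁻¹ = [-4/7; 17/112]
x' = x̄ + K·y = [-9/7, -15/56]
P' = (I − K·H)·P̄ = [31/7 -58/7; -58/7 1839/112]

x' = [-9/7, -15/56]
P' = [31/7 -58/7; -58/7 1839/112]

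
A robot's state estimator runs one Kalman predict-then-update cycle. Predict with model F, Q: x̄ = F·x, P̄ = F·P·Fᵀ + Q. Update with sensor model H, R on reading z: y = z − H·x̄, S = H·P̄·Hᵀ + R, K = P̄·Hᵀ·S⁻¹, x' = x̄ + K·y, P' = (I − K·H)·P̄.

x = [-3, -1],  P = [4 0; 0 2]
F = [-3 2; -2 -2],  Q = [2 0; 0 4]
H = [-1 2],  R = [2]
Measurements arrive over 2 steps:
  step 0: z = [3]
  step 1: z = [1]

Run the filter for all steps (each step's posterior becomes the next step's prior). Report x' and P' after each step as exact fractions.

step 0: x' = [63/8, 11/2], P' = [1055/24 131/6; 131/6 34/3]
step 1: x' = [24507/3523, 13814/3523], P' = [360574/17615 188524/17615; 188524/17615 107164/17615]

step 0: x̄ = F·x = [7, 8]
step 0: P̄ = F·P·Fᵀ + Q = [46 16; 16 28]
step 0: y = z − H·x̄ = [-6]
step 0: S = H·P̄·Hᵀ + R = [96]
step 0: K = P̄·Hᵀ·S⁻¹ = [-7/48; 5/12]
step 0: x' = x̄ + K·y = [63/8, 11/2]
step 0: P' = (I − K·H)·P̄ = [1055/24 131/6; 131/6 34/3]
step 1: x̄ = F·x = [-101/8, -107/4]
step 1: P̄ = F·P·Fᵀ + Q = [4343/24 3145/12; 3145/12 2399/6]
step 1: y = z − H·x̄ = [335/8]
step 1: S = H·P̄·Hᵀ + R = [17615/24]
step 1: K = P̄·Hᵀ·S⁻¹ = [8237/17615; 12902/17615]
step 1: x' = x̄ + K·y = [24507/3523, 13814/3523]
step 1: P' = (I − K·H)·P̄ = [360574/17615 188524/17615; 188524/17615 107164/17615]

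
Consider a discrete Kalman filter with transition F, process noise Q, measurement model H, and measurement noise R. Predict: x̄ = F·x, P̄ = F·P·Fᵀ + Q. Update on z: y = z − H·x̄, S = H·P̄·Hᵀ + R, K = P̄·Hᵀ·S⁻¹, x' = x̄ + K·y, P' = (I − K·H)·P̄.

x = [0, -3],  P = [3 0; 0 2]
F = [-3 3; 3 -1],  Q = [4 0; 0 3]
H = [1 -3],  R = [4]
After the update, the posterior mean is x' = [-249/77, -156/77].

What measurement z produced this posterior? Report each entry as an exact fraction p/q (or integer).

z = [3]

x̄ = F·x = [-9, 3]
P̄ = F·P·Fᵀ + Q = [49 -33; -33 32]
S = H·P̄·Hᵀ + R = [539]
K = P̄·Hᵀ·S⁻¹ = [148/539; -129/539]
x' − x̄ = [444/77, -387/77] = K·y
y = (KᵀK)⁻¹·Kᵀ·(x' − x̄) = [21]
z = y + H·x̄ = [21] + [-18] = [3]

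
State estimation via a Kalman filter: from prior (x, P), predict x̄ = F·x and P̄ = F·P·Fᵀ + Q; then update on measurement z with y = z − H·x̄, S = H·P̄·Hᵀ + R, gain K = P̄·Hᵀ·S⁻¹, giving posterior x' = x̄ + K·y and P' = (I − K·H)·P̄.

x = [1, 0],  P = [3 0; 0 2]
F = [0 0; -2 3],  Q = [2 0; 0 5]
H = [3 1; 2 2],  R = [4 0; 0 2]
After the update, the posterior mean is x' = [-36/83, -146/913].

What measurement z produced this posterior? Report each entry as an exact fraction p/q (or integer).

z = [-2, -1]

x̄ = F·x = [0, -2]
P̄ = F·P·Fᵀ + Q = [2 0; 0 35]
S = H·P̄·Hᵀ + R = [57 82; 82 150]
K = P̄·Hᵀ·S⁻¹ = [26/83 -12/83; -245/913 560/913]
x' − x̄ = [-36/83, 1680/913] = K·y
y = (KᵀK)⁻¹·Kᵀ·(x' − x̄) = [0, 3]
z = y + H·x̄ = [0, 3] + [-2, -4] = [-2, -1]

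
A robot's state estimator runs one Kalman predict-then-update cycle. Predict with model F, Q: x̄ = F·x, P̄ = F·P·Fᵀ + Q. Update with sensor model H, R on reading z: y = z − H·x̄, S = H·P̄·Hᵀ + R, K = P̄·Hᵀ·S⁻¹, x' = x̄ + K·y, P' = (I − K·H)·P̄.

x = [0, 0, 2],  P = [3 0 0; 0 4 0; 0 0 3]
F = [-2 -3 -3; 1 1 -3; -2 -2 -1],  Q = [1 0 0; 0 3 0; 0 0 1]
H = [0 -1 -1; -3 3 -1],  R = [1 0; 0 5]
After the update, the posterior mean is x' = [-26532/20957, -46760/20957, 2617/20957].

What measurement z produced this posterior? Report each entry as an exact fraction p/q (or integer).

z = [2, -3]

x̄ = F·x = [-6, -6, -2]
P̄ = F·P·Fᵀ + Q = [76 9 45; 9 37 -5; 45 -5 32]
S = H·P̄·Hᵀ + R = [60 93; 93 1192]
K = P̄·Hᵀ·S⁻¹ = [-13830/20957 -3246/20957; -46421/62871 2772/20957; -5086/20957 -2803/20957]
x' − x̄ = [99210/20957, 78982/20957, 44531/20957] = K·y
y = (KᵀK)⁻¹·Kᵀ·(x' − x̄) = [-6, -5]
z = y + H·x̄ = [-6, -5] + [8, 2] = [2, -3]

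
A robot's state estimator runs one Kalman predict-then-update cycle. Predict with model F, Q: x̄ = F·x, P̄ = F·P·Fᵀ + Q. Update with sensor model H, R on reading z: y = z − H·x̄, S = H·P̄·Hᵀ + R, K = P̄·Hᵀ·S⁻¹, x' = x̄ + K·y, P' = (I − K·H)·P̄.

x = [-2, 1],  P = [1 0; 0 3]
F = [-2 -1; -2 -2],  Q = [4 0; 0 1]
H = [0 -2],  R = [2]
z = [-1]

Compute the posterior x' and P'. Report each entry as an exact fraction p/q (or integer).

x̄ = F·x = [3, 2]
P̄ = F·P·Fᵀ + Q = [11 10; 10 17]
y = z − H·x̄ = [3]
S = H·P̄·Hᵀ + R = [70]
K = P̄·Hᵀ·S⁻¹ = [-2/7; -17/35]
x' = x̄ + K·y = [15/7, 19/35]
P' = (I − K·H)·P̄ = [37/7 2/7; 2/7 17/35]

x' = [15/7, 19/35]
P' = [37/7 2/7; 2/7 17/35]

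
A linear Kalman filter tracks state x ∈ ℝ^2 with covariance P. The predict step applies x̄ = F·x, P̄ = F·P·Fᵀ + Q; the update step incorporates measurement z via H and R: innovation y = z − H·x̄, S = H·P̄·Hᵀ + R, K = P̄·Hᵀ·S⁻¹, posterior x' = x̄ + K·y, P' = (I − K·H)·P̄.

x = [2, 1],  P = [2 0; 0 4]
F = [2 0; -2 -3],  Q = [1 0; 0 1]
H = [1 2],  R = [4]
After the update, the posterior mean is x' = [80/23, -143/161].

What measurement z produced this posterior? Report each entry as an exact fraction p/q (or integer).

x̄ = F·x = [4, -7]
P̄ = F·P·Fᵀ + Q = [9 -8; -8 45]
S = H·P̄·Hᵀ + R = [161]
K = P̄·Hᵀ·S⁻¹ = [-1/23; 82/161]
x' − x̄ = [-12/23, 984/161] = K·y
y = (KᵀK)⁻¹·Kᵀ·(x' − x̄) = [12]
z = y + H·x̄ = [12] + [-10] = [2]

z = [2]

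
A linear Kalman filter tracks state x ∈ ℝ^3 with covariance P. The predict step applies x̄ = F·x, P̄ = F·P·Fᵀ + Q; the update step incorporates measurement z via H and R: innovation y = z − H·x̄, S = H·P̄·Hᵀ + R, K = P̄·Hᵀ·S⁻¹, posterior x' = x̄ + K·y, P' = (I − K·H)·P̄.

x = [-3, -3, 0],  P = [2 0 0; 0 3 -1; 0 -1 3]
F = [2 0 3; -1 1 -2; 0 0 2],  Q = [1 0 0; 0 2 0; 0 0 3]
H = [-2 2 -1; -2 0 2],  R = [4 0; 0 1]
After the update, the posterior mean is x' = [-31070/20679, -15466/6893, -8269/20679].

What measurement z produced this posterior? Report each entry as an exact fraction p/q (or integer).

x̄ = F·x = [-6, 0, 0]
P̄ = F·P·Fᵀ + Q = [36 -25 18; -25 23 -14; 18 -14 15]
S = H·P̄·Hᵀ + R = [583 122; 122 61]
K = P̄·Hᵀ·S⁻¹ = [-68/339 -3908/20679; 22/113 -198/6893; -67/339 6140/20679]
x' − x̄ = [93004/20679, -15466/6893, -8269/20679] = K·y
y = (KᵀK)⁻¹·Kᵀ·(x' − x̄) = [-13, -10]
z = y + H·x̄ = [-13, -10] + [12, 12] = [-1, 2]

z = [-1, 2]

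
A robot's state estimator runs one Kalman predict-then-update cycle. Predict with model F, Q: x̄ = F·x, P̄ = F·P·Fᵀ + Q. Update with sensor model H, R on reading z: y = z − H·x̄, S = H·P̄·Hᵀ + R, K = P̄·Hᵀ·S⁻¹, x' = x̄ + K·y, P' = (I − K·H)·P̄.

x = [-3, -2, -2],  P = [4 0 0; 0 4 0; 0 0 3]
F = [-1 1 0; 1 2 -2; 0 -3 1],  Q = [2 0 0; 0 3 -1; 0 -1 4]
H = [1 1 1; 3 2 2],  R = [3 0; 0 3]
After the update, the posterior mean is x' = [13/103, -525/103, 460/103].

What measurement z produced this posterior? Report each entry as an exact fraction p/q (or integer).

x̄ = F·x = [1, -3, 4]
P̄ = F·P·Fᵀ + Q = [10 4 -12; 4 35 -31; -12 -31 43]
S = H·P̄·Hᵀ + R = [13 22; 22 61]
K = P̄·Hᵀ·S⁻¹ = [-62/103 46/103; 16/103 28/103; 88/103 -52/103]
x' − x̄ = [-90/103, -216/103, 48/103] = K·y
y = (KᵀK)⁻¹·Kᵀ·(x' − x̄) = [-3, -6]
z = y + H·x̄ = [-3, -6] + [2, 5] = [-1, -1]

z = [-1, -1]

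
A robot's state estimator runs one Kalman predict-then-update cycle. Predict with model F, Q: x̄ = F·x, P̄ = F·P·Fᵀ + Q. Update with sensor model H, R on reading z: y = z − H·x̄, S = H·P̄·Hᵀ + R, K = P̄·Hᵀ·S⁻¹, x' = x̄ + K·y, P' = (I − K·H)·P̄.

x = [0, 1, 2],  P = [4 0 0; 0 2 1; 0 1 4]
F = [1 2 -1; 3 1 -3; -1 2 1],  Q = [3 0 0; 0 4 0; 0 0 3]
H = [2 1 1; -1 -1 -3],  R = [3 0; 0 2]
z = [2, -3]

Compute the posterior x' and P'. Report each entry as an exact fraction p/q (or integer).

x' = [699/907, -693/907, 944/907]
P' = [6582/4535 -2223/907 1524/4535; -2223/907 9203/907 -2609/907; 1524/4535 -2609/907 5293/4535]

x̄ = F·x = [0, -5, 4]
P̄ = F·P·Fᵀ + Q = [15 21 0; 21 72 -25; 0 -25 23]
y = z − H·x̄ = [3, 4]
S = H·P̄·Hᵀ + R = [192 -134; -134 188]
K = P̄·Hᵀ·S⁻¹ = [1191/4535 -39/9070; 716/907 847/1814; -1568/4535 -2179/4535]
x' = x̄ + K·y = [699/907, -693/907, 944/907]
P' = (I − K·H)·P̄ = [6582/4535 -2223/907 1524/4535; -2223/907 9203/907 -2609/907; 1524/4535 -2609/907 5293/4535]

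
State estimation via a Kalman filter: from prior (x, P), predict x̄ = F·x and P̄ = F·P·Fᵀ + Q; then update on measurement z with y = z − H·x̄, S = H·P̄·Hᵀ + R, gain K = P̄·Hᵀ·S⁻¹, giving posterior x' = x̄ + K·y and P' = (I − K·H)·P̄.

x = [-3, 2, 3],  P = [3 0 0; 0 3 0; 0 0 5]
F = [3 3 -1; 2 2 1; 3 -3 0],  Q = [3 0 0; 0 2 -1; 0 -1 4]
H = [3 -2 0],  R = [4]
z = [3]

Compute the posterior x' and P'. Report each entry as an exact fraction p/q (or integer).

x̄ = F·x = [-6, 1, -15]
P̄ = F·P·Fᵀ + Q = [62 31 0; 31 31 -1; 0 -1 58]
y = z − H·x̄ = [23]
S = H·P̄·Hᵀ + R = [314]
K = P̄·Hᵀ·S⁻¹ = [62/157; 31/314; 1/157]
x' = x̄ + K·y = [484/157, 1027/314, -2332/157]
P' = (I − K·H)·P̄ = [2046/157 2945/157 -124/157; 2945/157 8773/314 -188/157; -124/157 -188/157 9104/157]

x' = [484/157, 1027/314, -2332/157]
P' = [2046/157 2945/157 -124/157; 2945/157 8773/314 -188/157; -124/157 -188/157 9104/157]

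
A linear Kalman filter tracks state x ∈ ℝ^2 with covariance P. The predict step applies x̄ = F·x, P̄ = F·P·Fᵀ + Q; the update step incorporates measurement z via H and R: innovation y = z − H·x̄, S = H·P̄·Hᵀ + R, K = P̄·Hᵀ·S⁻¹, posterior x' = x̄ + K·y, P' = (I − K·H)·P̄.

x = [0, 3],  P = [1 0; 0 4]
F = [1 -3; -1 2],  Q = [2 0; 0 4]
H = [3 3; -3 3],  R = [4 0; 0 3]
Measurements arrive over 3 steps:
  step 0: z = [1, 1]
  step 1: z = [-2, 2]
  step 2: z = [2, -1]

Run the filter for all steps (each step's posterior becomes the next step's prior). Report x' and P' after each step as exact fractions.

step 0: x' = [-521/11183, 3626/11183], P' = [2115/11183 241/11183; 241/11183 2079/11183]
step 1: x' = [-14989521/22260929, 511891/22260929], P' = [4079410/22260929 505382/22260929; 505382/22260929 4129222/22260929]
step 2: x' = [9732463363/22038608824, 3655654707/22038608824], P' = [2019050939/11019304412 250289163/11019304412; 250289163/11019304412 2043937451/11019304412]

step 0: x̄ = F·x = [-9, 6]
step 0: P̄ = F·P·Fᵀ + Q = [39 -25; -25 21]
step 0: y = z − H·x̄ = [10, -44]
step 0: S = H·P̄·Hᵀ + R = [94 -162; -162 993]
step 0: K = P̄·Hᵀ·S⁻¹ = [1767/11183 -1874/11183; 1740/11183 1838/11183]
step 0: x' = x̄ + K·y = [-521/11183, 3626/11183]
step 0: P' = (I − K·H)·P̄ = [2115/11183 241/11183; 241/11183 2079/11183]
step 1: x̄ = F·x = [-11399/11183, 7773/11183]
step 1: P̄ = F·P·Fᵀ + Q = [41746/11183 -13384/11183; -13384/11183 54199/11183]
step 1: y = z − H·x̄ = [-11488/11183, -35150/11183]
step 1: S = H·P̄·Hᵀ + R = [667325/11183 112077/11183; 112077/11183 1137966/11183]
step 1: K = P̄·Hᵀ·S⁻¹ = [3438594/22260929 -3574028/22260929; 3475953/22260929 3623840/22260929]
step 1: x' = x̄ + K·y = [-14989521/22260929, 511891/22260929]
step 1: P' = (I − K·H)·P̄ = [4079410/22260929 505382/22260929; 505382/22260929 4129222/22260929]
step 2: x̄ = F·x = [-16525194/22260929, 16013303/22260929]
step 2: P̄ = F·P·Fᵀ + Q = [82731974/22260929 -26327832/22260929; -26327832/22260929 107618486/22260929]
step 2: y = z − H·x̄ = [46057531/22260929, -119876420/22260929]
step 2: S = H·P̄·Hᵀ + R = [1328296880/22260929 223978608/22260929; 223978608/22260929 2253837903/22260929]
step 2: K = P̄·Hᵀ·S⁻¹ = [3404010153/22038608824 -442190444/2754826103; 3441339921/22038608824 448412072/2754826103]
step 2: x' = x̄ + K·y = [9732463363/22038608824, 3655654707/22038608824]
step 2: P' = (I − K·H)·P̄ = [2019050939/11019304412 250289163/11019304412; 250289163/11019304412 2043937451/11019304412]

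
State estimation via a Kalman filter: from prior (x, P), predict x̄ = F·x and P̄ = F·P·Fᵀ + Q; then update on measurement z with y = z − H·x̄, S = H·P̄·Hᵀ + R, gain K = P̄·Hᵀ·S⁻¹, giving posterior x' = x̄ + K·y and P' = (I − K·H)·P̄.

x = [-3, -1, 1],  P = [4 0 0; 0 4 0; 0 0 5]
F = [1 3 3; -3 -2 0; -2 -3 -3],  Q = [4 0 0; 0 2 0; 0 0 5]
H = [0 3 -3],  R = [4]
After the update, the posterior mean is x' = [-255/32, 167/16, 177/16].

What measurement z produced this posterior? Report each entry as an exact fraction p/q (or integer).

z = [-2]

x̄ = F·x = [-3, 11, 6]
P̄ = F·P·Fᵀ + Q = [89 -36 -89; -36 54 48; -89 48 102]
S = H·P̄·Hᵀ + R = [544]
K = P̄·Hᵀ·S⁻¹ = [159/544; 9/272; -81/272]
x' − x̄ = [-159/32, -9/16, 81/16] = K·y
y = (KᵀK)⁻¹·Kᵀ·(x' − x̄) = [-17]
z = y + H·x̄ = [-17] + [15] = [-2]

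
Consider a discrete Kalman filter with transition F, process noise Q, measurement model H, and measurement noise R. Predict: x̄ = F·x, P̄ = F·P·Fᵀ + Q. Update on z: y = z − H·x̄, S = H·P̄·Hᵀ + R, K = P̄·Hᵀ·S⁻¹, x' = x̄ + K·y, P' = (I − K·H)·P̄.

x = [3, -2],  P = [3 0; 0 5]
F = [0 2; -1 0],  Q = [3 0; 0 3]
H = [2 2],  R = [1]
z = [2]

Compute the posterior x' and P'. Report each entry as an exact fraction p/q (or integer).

x' = [268/117, -53/39]
P' = [575/117 -184/39; -184/39 62/13]

x̄ = F·x = [-4, -3]
P̄ = F·P·Fᵀ + Q = [23 0; 0 6]
y = z − H·x̄ = [16]
S = H·P̄·Hᵀ + R = [117]
K = P̄·Hᵀ·S⁻¹ = [46/117; 4/39]
x' = x̄ + K·y = [268/117, -53/39]
P' = (I − K·H)·P̄ = [575/117 -184/39; -184/39 62/13]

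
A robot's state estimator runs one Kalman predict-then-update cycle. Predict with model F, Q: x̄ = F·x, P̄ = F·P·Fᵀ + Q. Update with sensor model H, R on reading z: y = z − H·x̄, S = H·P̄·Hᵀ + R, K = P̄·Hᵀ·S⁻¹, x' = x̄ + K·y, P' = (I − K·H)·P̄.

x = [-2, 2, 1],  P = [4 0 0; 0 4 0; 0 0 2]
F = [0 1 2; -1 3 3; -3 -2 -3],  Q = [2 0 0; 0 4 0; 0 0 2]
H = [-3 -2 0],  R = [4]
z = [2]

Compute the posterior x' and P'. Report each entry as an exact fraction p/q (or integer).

x̄ = F·x = [4, 11, -1]
P̄ = F·P·Fᵀ + Q = [14 24 -20; 24 62 -30; -20 -30 72]
y = z − H·x̄ = [36]
S = H·P̄·Hᵀ + R = [666]
K = P̄·Hᵀ·S⁻¹ = [-5/37; -98/333; 20/111]
x' = x̄ + K·y = [-32/37, 15/37, 203/37]
P' = (I − K·H)·P̄ = [68/37 -92/37 -140/37; -92/37 1438/333 590/111; -140/37 590/111 1864/37]

x' = [-32/37, 15/37, 203/37]
P' = [68/37 -92/37 -140/37; -92/37 1438/333 590/111; -140/37 590/111 1864/37]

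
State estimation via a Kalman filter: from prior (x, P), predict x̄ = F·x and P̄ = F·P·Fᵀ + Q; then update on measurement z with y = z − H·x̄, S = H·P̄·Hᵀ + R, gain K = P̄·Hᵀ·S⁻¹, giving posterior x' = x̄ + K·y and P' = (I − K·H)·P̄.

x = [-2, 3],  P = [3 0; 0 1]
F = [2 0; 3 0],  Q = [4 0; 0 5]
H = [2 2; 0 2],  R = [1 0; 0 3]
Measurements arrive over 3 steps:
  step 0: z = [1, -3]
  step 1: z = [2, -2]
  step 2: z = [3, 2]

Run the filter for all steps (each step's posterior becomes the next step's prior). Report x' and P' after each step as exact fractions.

step 0: x' = [6068/4147, -4470/4147], P' = [3056/4147 -2202/4147; -2202/4147 2352/4147]
step 1: x' = [8756360/5635289, -3259028/5635289], P' = [4151652/5635289 -2993904/5635289; -2993904/5635289 3193629/5635289]
step 2: x' = [4206904072/7656350603, 7702419854/7656350603], P' = [5640615964/7656350603 -4067649768/7656350603; -4067649768/7656350603 4339003443/7656350603]

step 0: x̄ = F·x = [-4, -6]
step 0: P̄ = F·P·Fᵀ + Q = [16 18; 18 32]
step 0: y = z − H·x̄ = [21, 9]
step 0: S = H·P̄·Hᵀ + R = [337 200; 200 131]
step 0: K = P̄·Hᵀ·S⁻¹ = [1708/4147 -1468/4147; 300/4147 1568/4147]
step 0: x' = x̄ + K·y = [6068/4147, -4470/4147]
step 0: P' = (I − K·H)·P̄ = [3056/4147 -2202/4147; -2202/4147 2352/4147]
step 1: x̄ = F·x = [12136/4147, 18204/4147]
step 1: P̄ = F·P·Fᵀ + Q = [28812/4147 18336/4147; 18336/4147 48239/4147]
step 1: y = z − H·x̄ = [-52386/4147, -44702/4147]
step 1: S = H·P̄·Hᵀ + R = [459039/4147 266300/4147; 266300/4147 205397/4147]
step 1: K = P̄·Hᵀ·S⁻¹ = [2315496/5635289 -1995936/5635289; 399450/5635289 2129086/5635289]
step 1: x' = x̄ + K·y = [8756360/5635289, -3259028/5635289]
step 1: P' = (I − K·H)·P̄ = [4151652/5635289 -2993904/5635289; -2993904/5635289 3193629/5635289]
step 2: x̄ = F·x = [17512720/5635289, 26269080/5635289]
step 2: P̄ = F·P·Fᵀ + Q = [39147764/5635289 24909912/5635289; 24909912/5635289 65541313/5635289]
step 2: y = z − H·x̄ = [-70657733/5635289, -41267582/5635289]
step 2: S = H·P̄·Hᵀ + R = [623670893/5635289 361804900/5635289; 361804900/5635289 279071119/5635289]
step 2: K = P̄·Hᵀ·S⁻¹ = [3145932392/7656350603 -2711766512/7656350603; 542707350/7656350603 2892668962/7656350603]
step 2: x' = x̄ + K·y = [4206904072/7656350603, 7702419854/7656350603]
step 2: P' = (I − K·H)·P̄ = [5640615964/7656350603 -4067649768/7656350603; -4067649768/7656350603 4339003443/7656350603]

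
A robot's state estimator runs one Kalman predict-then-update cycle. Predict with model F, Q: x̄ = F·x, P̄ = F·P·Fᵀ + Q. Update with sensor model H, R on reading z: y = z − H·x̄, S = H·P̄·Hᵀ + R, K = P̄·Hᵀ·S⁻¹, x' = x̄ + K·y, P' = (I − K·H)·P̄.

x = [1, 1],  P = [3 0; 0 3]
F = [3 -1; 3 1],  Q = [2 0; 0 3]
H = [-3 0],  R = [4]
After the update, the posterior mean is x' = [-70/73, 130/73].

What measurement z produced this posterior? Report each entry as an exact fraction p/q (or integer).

z = [3]

x̄ = F·x = [2, 4]
P̄ = F·P·Fᵀ + Q = [32 24; 24 33]
S = H·P̄·Hᵀ + R = [292]
K = P̄·Hᵀ·S⁻¹ = [-24/73; -18/73]
x' − x̄ = [-216/73, -162/73] = K·y
y = (KᵀK)⁻¹·Kᵀ·(x' − x̄) = [9]
z = y + H·x̄ = [9] + [-6] = [3]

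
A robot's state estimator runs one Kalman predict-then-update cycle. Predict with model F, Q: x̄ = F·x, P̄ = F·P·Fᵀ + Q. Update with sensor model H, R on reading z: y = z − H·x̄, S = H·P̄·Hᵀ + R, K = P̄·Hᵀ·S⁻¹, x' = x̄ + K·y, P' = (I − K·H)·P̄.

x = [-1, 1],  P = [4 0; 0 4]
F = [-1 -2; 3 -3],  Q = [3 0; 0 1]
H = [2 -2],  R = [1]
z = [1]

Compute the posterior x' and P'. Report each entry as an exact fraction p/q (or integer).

x' = [-487/289, -636/289]
P' = [6163/289 6152/289; 6152/289 6213/289]

x̄ = F·x = [-1, -6]
P̄ = F·P·Fᵀ + Q = [23 12; 12 73]
y = z − H·x̄ = [-9]
S = H·P̄·Hᵀ + R = [289]
K = P̄·Hᵀ·S⁻¹ = [22/289; -122/289]
x' = x̄ + K·y = [-487/289, -636/289]
P' = (I − K·H)·P̄ = [6163/289 6152/289; 6152/289 6213/289]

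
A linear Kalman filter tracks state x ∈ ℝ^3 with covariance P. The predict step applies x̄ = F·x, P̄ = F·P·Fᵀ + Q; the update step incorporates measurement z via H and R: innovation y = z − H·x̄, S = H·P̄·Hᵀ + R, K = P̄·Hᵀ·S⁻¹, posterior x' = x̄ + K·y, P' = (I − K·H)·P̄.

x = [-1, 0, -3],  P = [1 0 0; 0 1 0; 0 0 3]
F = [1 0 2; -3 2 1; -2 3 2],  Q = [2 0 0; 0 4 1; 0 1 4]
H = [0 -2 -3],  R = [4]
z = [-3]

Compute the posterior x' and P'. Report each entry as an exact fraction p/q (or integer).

x̄ = F·x = [-7, 0, -4]
P̄ = F·P·Fᵀ + Q = [15 3 10; 3 20 19; 10 19 29]
y = z − H·x̄ = [-15]
S = H·P̄·Hᵀ + R = [573]
K = P̄·Hᵀ·S⁻¹ = [-12/191; -97/573; -125/573]
x' = x̄ + K·y = [-1157/191, 485/191, -139/191]
P' = (I − K·H)·P̄ = [2433/191 -591/191 410/191; -591/191 2051/573 -1238/573; 410/191 -1238/573 992/573]

x' = [-1157/191, 485/191, -139/191]
P' = [2433/191 -591/191 410/191; -591/191 2051/573 -1238/573; 410/191 -1238/573 992/573]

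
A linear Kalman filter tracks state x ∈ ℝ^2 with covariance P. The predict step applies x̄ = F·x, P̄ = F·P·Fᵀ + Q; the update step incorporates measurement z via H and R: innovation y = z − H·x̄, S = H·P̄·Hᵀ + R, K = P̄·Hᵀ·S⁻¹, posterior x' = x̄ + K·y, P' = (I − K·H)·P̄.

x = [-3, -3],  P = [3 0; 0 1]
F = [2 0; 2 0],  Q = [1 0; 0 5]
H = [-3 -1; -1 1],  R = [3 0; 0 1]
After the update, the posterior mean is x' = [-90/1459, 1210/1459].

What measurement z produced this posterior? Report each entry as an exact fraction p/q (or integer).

z = [-1, 1]

x̄ = F·x = [-6, -6]
P̄ = F·P·Fᵀ + Q = [13 12; 12 17]
S = H·P̄·Hᵀ + R = [209 -2; -2 7]
K = P̄·Hᵀ·S⁻¹ = [-359/1459 -311/1459; -361/1459 939/1459]
x' − x̄ = [8664/1459, 9964/1459] = K·y
y = (KᵀK)⁻¹·Kᵀ·(x' − x̄) = [-25, 1]
z = y + H·x̄ = [-25, 1] + [24, 0] = [-1, 1]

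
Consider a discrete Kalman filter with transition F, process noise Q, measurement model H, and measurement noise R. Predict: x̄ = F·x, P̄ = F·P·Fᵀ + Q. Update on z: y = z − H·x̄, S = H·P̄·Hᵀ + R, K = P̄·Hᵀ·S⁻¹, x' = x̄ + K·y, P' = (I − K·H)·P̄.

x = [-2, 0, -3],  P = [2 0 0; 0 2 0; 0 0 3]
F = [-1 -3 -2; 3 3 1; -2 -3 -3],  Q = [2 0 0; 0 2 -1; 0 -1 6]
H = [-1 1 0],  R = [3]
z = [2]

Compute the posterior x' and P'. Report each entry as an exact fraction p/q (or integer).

x̄ = F·x = [8, -9, 13]
P̄ = F·P·Fᵀ + Q = [34 -30 40; -30 41 -40; 40 -40 59]
y = z − H·x̄ = [19]
S = H·P̄·Hᵀ + R = [138]
K = P̄·Hᵀ·S⁻¹ = [-32/69; 71/138; -40/69]
x' = x̄ + K·y = [-56/69, 107/138, 137/69]
P' = (I − K·H)·P̄ = [298/69 202/69 200/69; 202/69 617/138 80/69; 200/69 80/69 871/69]

x' = [-56/69, 107/138, 137/69]
P' = [298/69 202/69 200/69; 202/69 617/138 80/69; 200/69 80/69 871/69]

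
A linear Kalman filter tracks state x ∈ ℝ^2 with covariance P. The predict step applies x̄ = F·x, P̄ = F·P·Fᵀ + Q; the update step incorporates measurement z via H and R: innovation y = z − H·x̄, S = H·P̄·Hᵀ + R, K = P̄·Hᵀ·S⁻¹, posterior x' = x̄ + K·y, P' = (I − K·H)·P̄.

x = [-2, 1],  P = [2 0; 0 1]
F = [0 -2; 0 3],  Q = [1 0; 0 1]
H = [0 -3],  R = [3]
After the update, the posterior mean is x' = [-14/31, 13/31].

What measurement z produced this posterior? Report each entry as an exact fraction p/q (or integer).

z = [-1]

x̄ = F·x = [-2, 3]
P̄ = F·P·Fᵀ + Q = [5 -6; -6 10]
S = H·P̄·Hᵀ + R = [93]
K = P̄·Hᵀ·S⁻¹ = [6/31; -10/31]
x' − x̄ = [48/31, -80/31] = K·y
y = (KᵀK)⁻¹·Kᵀ·(x' − x̄) = [8]
z = y + H·x̄ = [8] + [-9] = [-1]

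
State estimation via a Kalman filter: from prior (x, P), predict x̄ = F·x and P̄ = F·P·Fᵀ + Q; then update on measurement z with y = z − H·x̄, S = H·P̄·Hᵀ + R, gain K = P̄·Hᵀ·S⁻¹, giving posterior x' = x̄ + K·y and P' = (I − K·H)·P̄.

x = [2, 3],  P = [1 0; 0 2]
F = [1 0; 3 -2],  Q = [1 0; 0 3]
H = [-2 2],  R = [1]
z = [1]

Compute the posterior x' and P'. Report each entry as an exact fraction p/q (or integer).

x' = [28/13, 34/13]
P' = [126/65 127/65; 127/65 144/65]

x̄ = F·x = [2, 0]
P̄ = F·P·Fᵀ + Q = [2 3; 3 20]
y = z − H·x̄ = [5]
S = H·P̄·Hᵀ + R = [65]
K = P̄·Hᵀ·S⁻¹ = [2/65; 34/65]
x' = x̄ + K·y = [28/13, 34/13]
P' = (I − K·H)·P̄ = [126/65 127/65; 127/65 144/65]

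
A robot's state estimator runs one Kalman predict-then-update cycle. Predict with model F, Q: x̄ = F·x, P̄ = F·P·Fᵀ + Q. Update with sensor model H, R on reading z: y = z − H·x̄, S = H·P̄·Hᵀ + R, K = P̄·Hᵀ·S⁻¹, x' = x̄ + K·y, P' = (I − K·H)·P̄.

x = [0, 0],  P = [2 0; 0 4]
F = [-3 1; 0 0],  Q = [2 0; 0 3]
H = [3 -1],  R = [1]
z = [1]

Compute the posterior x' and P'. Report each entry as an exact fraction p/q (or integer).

x̄ = F·x = [0, 0]
P̄ = F·P·Fᵀ + Q = [24 0; 0 3]
y = z − H·x̄ = [1]
S = H·P̄·Hᵀ + R = [220]
K = P̄·Hᵀ·S⁻¹ = [18/55; -3/220]
x' = x̄ + K·y = [18/55, -3/220]
P' = (I − K·H)·P̄ = [24/55 54/55; 54/55 651/220]

x' = [18/55, -3/220]
P' = [24/55 54/55; 54/55 651/220]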